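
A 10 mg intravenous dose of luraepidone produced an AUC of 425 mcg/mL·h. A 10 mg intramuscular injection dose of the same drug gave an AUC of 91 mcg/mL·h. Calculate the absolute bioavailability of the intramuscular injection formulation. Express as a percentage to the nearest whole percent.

F = 21%

F = (AUC_ev / D_ev) / (AUC_iv / D_iv)
  = (91/10) / (425/10)
  = 9.1 / 42.5 = 0.2141
  = 21.41%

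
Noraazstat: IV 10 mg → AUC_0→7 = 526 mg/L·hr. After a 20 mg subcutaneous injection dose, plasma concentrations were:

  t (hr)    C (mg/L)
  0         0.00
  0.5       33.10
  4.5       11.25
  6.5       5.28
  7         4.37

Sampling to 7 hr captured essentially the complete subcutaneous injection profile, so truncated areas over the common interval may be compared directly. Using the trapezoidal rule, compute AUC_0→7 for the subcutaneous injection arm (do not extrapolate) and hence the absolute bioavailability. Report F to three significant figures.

F = 0.110

Trapezoidal AUC_0→7 (subcutaneous injection):
  [0→0.5]: (0.00+33.10)/2 × 0.5 = 8.275
  [0.5→4.5]: (33.10+11.25)/2 × 4 = 88.7
  [4.5→6.5]: (11.25+5.28)/2 × 2 = 16.53
  [6.5→7]: (5.28+4.37)/2 × 0.5 = 2.4125
  Sum = 115.9175 mg/L·hr
F = (AUC_ev/D_ev)/(AUC_iv/D_iv) = (115.9175/20)/(526/10) = 5.795875/52.6 = 0.1102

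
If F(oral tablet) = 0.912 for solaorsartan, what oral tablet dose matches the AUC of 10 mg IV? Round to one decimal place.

D_oral = 11.0 mg

For equal systemic exposure: F × D_ev = D_iv
D_ev = D_iv / F = 10 / 0.912 = 10.9649 mg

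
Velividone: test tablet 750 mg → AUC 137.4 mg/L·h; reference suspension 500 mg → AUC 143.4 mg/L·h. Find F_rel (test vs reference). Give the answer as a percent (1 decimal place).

F_rel = (AUC_test/D_test) / (AUC_ref/D_ref)
      = (137.4/750) / (143.4/500)
      = 0.1832 / 0.2868 = 0.6388 = 63.88%

F_rel = 63.9%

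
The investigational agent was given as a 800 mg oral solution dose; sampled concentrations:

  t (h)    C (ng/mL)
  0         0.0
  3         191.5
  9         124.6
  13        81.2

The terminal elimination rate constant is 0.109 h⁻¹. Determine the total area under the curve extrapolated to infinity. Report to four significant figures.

Trapezoidal AUC_0→13:
  [0→3]: (0.0+191.5)/2 × 3 = 287.25
  [3→9]: (191.5+124.6)/2 × 6 = 948.3
  [9→13]: (124.6+81.2)/2 × 4 = 411.6
  Sum = 1647.15 ng/mL·h
Extrapolated tail: C_last / k_e = 81.2 / 0.109 = 744.954
AUC_0→∞ = 1647.15 + 744.954 = 2392.104 ng/mL·h

AUC = 2392 ng/mL·h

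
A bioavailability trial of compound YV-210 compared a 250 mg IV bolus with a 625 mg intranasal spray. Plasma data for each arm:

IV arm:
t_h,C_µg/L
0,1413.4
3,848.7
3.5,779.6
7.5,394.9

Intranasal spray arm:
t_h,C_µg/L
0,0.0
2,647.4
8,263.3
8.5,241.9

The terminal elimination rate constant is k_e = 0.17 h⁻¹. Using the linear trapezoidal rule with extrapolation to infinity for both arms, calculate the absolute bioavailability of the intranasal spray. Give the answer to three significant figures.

F = 0.233

Trapezoidal AUC_0→7.5 (IV):
  [0→3]: (1413.4+848.7)/2 × 3 = 3393.15
  [3→3.5]: (848.7+779.6)/2 × 0.5 = 407.075
  [3.5→7.5]: (779.6+394.9)/2 × 4 = 2349.0
  Sum = 6149.225 µg/L·h
IV tail: 394.9/0.17 = 2322.941; AUC_iv,0→∞ = 6149.225 + 2322.941 = 8472.166 µg/L·h
Trapezoidal AUC_0→8.5 (intranasal spray):
  [0→2]: (0.0+647.4)/2 × 2 = 647.4
  [2→8]: (647.4+263.3)/2 × 6 = 2732.1
  [8→8.5]: (263.3+241.9)/2 × 0.5 = 126.3
  Sum = 3505.8 µg/L·h
intranasal spray tail: 241.9/0.17 = 1422.941; AUC_ev,0→∞ = 3505.8 + 1422.941 = 4928.741 µg/L·h
F = (AUC_ev/D_ev)/(AUC_iv/D_iv) = (4928.741/625)/(8472.166/250) = 7.8859856/33.888664 = 0.2327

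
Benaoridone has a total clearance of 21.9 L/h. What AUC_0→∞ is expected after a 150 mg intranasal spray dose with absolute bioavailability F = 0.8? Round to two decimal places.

AUC = 5.48 mg/L·h

AUC_0→∞ = F × Dose / CL
        = 0.8 × 150 / 21.9 = 5.47945 mg/L·h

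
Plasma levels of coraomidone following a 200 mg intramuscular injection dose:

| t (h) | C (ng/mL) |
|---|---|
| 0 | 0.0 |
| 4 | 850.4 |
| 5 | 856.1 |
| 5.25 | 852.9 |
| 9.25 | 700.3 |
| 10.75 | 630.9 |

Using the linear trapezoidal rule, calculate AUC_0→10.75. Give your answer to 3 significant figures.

AUC = 6870 ng/mL·h

Trapezoidal AUC_0→10.75:
  [0→4]: (0.0+850.4)/2 × 4 = 1700.8
  [4→5]: (850.4+856.1)/2 × 1 = 853.25
  [5→5.25]: (856.1+852.9)/2 × 0.25 = 213.625
  [5.25→9.25]: (852.9+700.3)/2 × 4 = 3106.4
  [9.25→10.75]: (700.3+630.9)/2 × 1.5 = 998.4
  Sum = 6872.475 ng/mL·h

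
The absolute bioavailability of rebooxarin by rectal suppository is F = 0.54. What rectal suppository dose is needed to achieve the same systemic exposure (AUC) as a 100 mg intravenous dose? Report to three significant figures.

D_rectal = 185 mg

For equal systemic exposure: F × D_ev = D_iv
D_ev = D_iv / F = 100 / 0.54 = 185.185 mg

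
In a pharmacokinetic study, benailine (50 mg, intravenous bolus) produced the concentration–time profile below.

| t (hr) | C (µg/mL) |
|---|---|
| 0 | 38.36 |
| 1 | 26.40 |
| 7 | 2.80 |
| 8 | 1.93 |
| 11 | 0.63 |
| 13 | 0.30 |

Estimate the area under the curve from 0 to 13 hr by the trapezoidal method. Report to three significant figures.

AUC = 127 µg/mL·hr

Trapezoidal AUC_0→13:
  [0→1]: (38.36+26.40)/2 × 1 = 32.38
  [1→7]: (26.40+2.80)/2 × 6 = 87.6
  [7→8]: (2.80+1.93)/2 × 1 = 2.365
  [8→11]: (1.93+0.63)/2 × 3 = 3.84
  [11→13]: (0.63+0.30)/2 × 2 = 0.93
  Sum = 127.115 µg/mL·hr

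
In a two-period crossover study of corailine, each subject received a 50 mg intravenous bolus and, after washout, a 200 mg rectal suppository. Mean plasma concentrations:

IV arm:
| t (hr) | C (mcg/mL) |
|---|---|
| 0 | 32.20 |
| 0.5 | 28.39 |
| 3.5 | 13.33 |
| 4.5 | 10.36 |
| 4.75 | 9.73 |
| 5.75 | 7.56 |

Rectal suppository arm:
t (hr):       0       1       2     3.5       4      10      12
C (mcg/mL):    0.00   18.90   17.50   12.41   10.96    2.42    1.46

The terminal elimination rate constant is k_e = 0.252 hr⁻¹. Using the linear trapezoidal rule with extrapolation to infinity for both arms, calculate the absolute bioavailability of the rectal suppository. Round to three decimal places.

F = 0.202

Trapezoidal AUC_0→5.75 (IV):
  [0→0.5]: (32.20+28.39)/2 × 0.5 = 15.1475
  [0.5→3.5]: (28.39+13.33)/2 × 3 = 62.58
  [3.5→4.5]: (13.33+10.36)/2 × 1 = 11.845
  [4.5→4.75]: (10.36+9.73)/2 × 0.25 = 2.51125
  [4.75→5.75]: (9.73+7.56)/2 × 1 = 8.645
  Sum = 100.72875 mcg/mL·hr
IV tail: 7.56/0.252 = 30.000; AUC_iv,0→∞ = 100.72875 + 30.000 = 130.72875 mcg/mL·hr
Trapezoidal AUC_0→12 (rectal suppository):
  [0→1]: (0.00+18.90)/2 × 1 = 9.45
  [1→2]: (18.90+17.50)/2 × 1 = 18.2
  [2→3.5]: (17.50+12.41)/2 × 1.5 = 22.4325
  [3.5→4]: (12.41+10.96)/2 × 0.5 = 5.8425
  [4→10]: (10.96+2.42)/2 × 6 = 40.14
  [10→12]: (2.42+1.46)/2 × 2 = 3.88
  Sum = 99.945 mcg/mL·hr
rectal suppository tail: 1.46/0.252 = 5.794; AUC_ev,0→∞ = 99.945 + 5.794 = 105.739 mcg/mL·hr
F = (AUC_ev/D_ev)/(AUC_iv/D_iv) = (105.739/200)/(130.72875/50) = 0.528695/2.614575 = 0.2022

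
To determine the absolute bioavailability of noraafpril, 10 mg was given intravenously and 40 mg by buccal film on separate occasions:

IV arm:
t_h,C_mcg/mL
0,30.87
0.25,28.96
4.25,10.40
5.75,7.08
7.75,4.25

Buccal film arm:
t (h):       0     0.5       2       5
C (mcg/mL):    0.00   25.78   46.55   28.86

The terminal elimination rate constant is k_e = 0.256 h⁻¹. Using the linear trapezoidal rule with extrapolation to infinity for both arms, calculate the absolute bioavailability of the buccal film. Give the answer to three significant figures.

Trapezoidal AUC_0→7.75 (IV):
  [0→0.25]: (30.87+28.96)/2 × 0.25 = 7.47875
  [0.25→4.25]: (28.96+10.40)/2 × 4 = 78.72
  [4.25→5.75]: (10.40+7.08)/2 × 1.5 = 13.11
  [5.75→7.75]: (7.08+4.25)/2 × 2 = 11.33
  Sum = 110.63875 mcg/mL·h
IV tail: 4.25/0.256 = 16.602; AUC_iv,0→∞ = 110.63875 + 16.602 = 127.24075 mcg/mL·h
Trapezoidal AUC_0→5 (buccal film):
  [0→0.5]: (0.00+25.78)/2 × 0.5 = 6.445
  [0.5→2]: (25.78+46.55)/2 × 1.5 = 54.2475
  [2→5]: (46.55+28.86)/2 × 3 = 113.115
  Sum = 173.8075 mcg/mL·h
buccal film tail: 28.86/0.256 = 112.734; AUC_ev,0→∞ = 173.8075 + 112.734 = 286.5415 mcg/mL·h
F = (AUC_ev/D_ev)/(AUC_iv/D_iv) = (286.5415/40)/(127.24075/10) = 7.1635375/12.724075 = 0.5630

F = 0.563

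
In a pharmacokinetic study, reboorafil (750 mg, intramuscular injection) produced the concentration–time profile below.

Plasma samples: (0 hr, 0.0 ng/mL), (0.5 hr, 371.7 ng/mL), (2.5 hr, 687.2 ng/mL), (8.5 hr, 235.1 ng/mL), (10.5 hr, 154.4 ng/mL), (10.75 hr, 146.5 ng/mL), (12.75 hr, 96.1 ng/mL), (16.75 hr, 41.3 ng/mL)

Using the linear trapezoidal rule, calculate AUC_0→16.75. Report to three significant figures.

AUC = 4860 ng/mL·hr

Trapezoidal AUC_0→16.75:
  [0→0.5]: (0.0+371.7)/2 × 0.5 = 92.925
  [0.5→2.5]: (371.7+687.2)/2 × 2 = 1058.9
  [2.5→8.5]: (687.2+235.1)/2 × 6 = 2766.9
  [8.5→10.5]: (235.1+154.4)/2 × 2 = 389.5
  [10.5→10.75]: (154.4+146.5)/2 × 0.25 = 37.6125
  [10.75→12.75]: (146.5+96.1)/2 × 2 = 242.6
  [12.75→16.75]: (96.1+41.3)/2 × 4 = 274.8
  Sum = 4863.2375 ng/mL·hr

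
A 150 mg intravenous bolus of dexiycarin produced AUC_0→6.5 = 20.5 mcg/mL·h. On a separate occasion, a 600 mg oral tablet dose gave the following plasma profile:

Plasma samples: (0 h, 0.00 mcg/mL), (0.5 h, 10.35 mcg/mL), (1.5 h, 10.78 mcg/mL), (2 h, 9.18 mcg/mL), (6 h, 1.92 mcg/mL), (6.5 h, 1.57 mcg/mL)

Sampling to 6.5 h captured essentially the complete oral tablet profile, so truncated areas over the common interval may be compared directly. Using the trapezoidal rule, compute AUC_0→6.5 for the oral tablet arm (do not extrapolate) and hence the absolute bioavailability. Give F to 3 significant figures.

F = 0.503

Trapezoidal AUC_0→6.5 (oral tablet):
  [0→0.5]: (0.00+10.35)/2 × 0.5 = 2.5875
  [0.5→1.5]: (10.35+10.78)/2 × 1 = 10.565
  [1.5→2]: (10.78+9.18)/2 × 0.5 = 4.99
  [2→6]: (9.18+1.92)/2 × 4 = 22.2
  [6→6.5]: (1.92+1.57)/2 × 0.5 = 0.8725
  Sum = 41.215 mcg/mL·h
F = (AUC_ev/D_ev)/(AUC_iv/D_iv) = (41.215/600)/(20.5/150) = 0.0686917/0.136667 = 0.5026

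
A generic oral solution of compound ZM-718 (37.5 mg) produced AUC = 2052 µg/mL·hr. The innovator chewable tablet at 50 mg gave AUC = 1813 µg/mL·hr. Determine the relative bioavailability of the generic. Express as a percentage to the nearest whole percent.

F_rel = (AUC_test/D_test) / (AUC_ref/D_ref)
      = (2052/37.5) / (1813/50)
      = 54.72 / 36.26 = 1.5091 = 150.91%

F_rel = 151%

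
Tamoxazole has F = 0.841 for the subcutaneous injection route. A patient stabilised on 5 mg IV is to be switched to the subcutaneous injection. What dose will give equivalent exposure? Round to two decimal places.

D_subcutaneous = 5.95 mg

For equal systemic exposure: F × D_ev = D_iv
D_ev = D_iv / F = 5 / 0.841 = 5.9453 mg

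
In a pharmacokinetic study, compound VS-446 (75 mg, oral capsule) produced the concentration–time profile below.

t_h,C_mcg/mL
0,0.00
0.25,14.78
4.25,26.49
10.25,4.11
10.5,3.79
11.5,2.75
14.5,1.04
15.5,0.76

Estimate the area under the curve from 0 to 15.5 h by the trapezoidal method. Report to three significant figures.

AUC = 187 mcg/mL·h

Trapezoidal AUC_0→15.5:
  [0→0.25]: (0.00+14.78)/2 × 0.25 = 1.8475
  [0.25→4.25]: (14.78+26.49)/2 × 4 = 82.54
  [4.25→10.25]: (26.49+4.11)/2 × 6 = 91.8
  [10.25→10.5]: (4.11+3.79)/2 × 0.25 = 0.9875
  [10.5→11.5]: (3.79+2.75)/2 × 1 = 3.27
  [11.5→14.5]: (2.75+1.04)/2 × 3 = 5.685
  [14.5→15.5]: (1.04+0.76)/2 × 1 = 0.9
  Sum = 187.03 mcg/mL·h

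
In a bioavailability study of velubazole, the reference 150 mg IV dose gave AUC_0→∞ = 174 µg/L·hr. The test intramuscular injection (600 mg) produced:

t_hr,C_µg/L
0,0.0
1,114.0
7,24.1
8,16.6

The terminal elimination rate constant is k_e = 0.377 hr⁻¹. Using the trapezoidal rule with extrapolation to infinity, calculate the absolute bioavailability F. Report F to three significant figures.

F = 0.770

Trapezoidal AUC_0→8 (intramuscular injection):
  [0→1]: (0.0+114.0)/2 × 1 = 57.0
  [1→7]: (114.0+24.1)/2 × 6 = 414.3
  [7→8]: (24.1+16.6)/2 × 1 = 20.35
  Sum = 491.65 µg/L·hr
Tail: C_last/k_e = 16.6/0.377 = 44.032
AUC_0→∞ (intramuscular injection) = 491.65 + 44.032 = 535.682 µg/L·hr
F = (AUC_ev/D_ev)/(AUC_iv/D_iv) = (535.682/600)/(174/150) = 0.892803/1.16 = 0.7697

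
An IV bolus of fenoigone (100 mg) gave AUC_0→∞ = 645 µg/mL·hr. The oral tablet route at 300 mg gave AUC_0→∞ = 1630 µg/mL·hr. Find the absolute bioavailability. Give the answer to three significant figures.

F = 0.842

F = (AUC_ev / D_ev) / (AUC_iv / D_iv)
  = (1630/300) / (645/100)
  = 5.43333 / 6.45 = 0.8424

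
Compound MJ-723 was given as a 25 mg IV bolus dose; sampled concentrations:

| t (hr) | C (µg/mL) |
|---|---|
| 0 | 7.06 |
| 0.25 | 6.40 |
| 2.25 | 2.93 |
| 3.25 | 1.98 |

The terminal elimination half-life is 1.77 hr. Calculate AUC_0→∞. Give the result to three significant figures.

AUC = 18.5 µg/mL·hr

Trapezoidal AUC_0→3.25:
  [0→0.25]: (7.06+6.40)/2 × 0.25 = 1.6825
  [0.25→2.25]: (6.40+2.93)/2 × 2 = 9.33
  [2.25→3.25]: (2.93+1.98)/2 × 1 = 2.455
  Sum = 13.4675 µg/mL·hr
k_e = ln2 / t½ = 0.693147 / 1.77 = 0.3916 hr^-1
Extrapolated tail: C_last / k_e = 1.98 / 0.3916 = 5.056
AUC_0→∞ = 13.4675 + 5.056 = 18.5235 µg/mL·hr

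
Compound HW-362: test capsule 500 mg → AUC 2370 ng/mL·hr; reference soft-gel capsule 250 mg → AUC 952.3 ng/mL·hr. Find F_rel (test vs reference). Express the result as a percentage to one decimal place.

F_rel = 124.4%

F_rel = (AUC_test/D_test) / (AUC_ref/D_ref)
      = (2370/500) / (952.3/250)
      = 4.74 / 3.8092 = 1.2444 = 124.44%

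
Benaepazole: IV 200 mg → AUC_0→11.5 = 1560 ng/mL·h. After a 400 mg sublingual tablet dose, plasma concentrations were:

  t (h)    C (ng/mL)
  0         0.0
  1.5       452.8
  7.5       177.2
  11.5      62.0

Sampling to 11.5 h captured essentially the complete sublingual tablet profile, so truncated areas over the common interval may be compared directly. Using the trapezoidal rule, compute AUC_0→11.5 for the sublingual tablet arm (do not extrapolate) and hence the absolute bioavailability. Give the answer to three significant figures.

F = 0.868

Trapezoidal AUC_0→11.5 (sublingual tablet):
  [0→1.5]: (0.0+452.8)/2 × 1.5 = 339.6
  [1.5→7.5]: (452.8+177.2)/2 × 6 = 1890.0
  [7.5→11.5]: (177.2+62.0)/2 × 4 = 478.4
  Sum = 2708.0 ng/mL·h
F = (AUC_ev/D_ev)/(AUC_iv/D_iv) = (2708.0/400)/(1560/200) = 6.77/7.8 = 0.8679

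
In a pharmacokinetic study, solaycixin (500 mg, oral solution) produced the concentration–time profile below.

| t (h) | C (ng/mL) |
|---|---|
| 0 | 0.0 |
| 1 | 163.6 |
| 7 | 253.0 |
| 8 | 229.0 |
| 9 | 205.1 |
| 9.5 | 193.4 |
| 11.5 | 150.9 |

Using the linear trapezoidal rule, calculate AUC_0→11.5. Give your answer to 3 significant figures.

AUC = 2230 ng/mL·h

Trapezoidal AUC_0→11.5:
  [0→1]: (0.0+163.6)/2 × 1 = 81.8
  [1→7]: (163.6+253.0)/2 × 6 = 1249.8
  [7→8]: (253.0+229.0)/2 × 1 = 241.0
  [8→9]: (229.0+205.1)/2 × 1 = 217.05
  [9→9.5]: (205.1+193.4)/2 × 0.5 = 99.625
  [9.5→11.5]: (193.4+150.9)/2 × 2 = 344.3
  Sum = 2233.575 ng/mL·h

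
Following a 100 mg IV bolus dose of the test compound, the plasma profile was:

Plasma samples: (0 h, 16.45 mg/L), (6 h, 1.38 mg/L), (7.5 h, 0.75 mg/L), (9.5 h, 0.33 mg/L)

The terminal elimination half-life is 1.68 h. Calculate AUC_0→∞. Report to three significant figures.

Trapezoidal AUC_0→9.5:
  [0→6]: (16.45+1.38)/2 × 6 = 53.49
  [6→7.5]: (1.38+0.75)/2 × 1.5 = 1.5975
  [7.5→9.5]: (0.75+0.33)/2 × 2 = 1.08
  Sum = 56.1675 mg/L·h
k_e = ln2 / t½ = 0.693147 / 1.68 = 0.4126 h^-1
Extrapolated tail: C_last / k_e = 0.33 / 0.4126 = 0.800
AUC_0→∞ = 56.1675 + 0.800 = 56.9675 mg/L·h

AUC = 57.0 mg/L·h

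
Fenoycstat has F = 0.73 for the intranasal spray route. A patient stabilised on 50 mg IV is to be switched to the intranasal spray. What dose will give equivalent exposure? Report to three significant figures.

For equal systemic exposure: F × D_ev = D_iv
D_ev = D_iv / F = 50 / 0.73 = 68.4932 mg

D_intranasal = 68.5 mg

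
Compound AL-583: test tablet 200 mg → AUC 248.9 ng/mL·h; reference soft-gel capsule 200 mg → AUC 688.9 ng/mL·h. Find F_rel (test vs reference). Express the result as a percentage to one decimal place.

F_rel = (AUC_test/D_test) / (AUC_ref/D_ref)
      = (248.9/200) / (688.9/200)
      = 1.2445 / 3.4445 = 0.3613 = 36.13%

F_rel = 36.1%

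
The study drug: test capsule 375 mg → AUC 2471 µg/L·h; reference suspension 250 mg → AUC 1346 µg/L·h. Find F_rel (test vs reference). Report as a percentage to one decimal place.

F_rel = 122.4%

F_rel = (AUC_test/D_test) / (AUC_ref/D_ref)
      = (2471/375) / (1346/250)
      = 6.58933 / 5.384 = 1.2239 = 122.39%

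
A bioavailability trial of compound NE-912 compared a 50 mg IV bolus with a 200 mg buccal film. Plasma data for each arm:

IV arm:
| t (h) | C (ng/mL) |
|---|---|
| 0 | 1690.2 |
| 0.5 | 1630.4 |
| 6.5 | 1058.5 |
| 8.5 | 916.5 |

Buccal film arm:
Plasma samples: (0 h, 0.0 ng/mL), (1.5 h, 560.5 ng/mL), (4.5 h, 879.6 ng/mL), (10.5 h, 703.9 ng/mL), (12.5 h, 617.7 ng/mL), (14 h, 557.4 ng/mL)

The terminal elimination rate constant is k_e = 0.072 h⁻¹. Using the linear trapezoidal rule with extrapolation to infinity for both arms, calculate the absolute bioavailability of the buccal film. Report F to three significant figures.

Trapezoidal AUC_0→8.5 (IV):
  [0→0.5]: (1690.2+1630.4)/2 × 0.5 = 830.15
  [0.5→6.5]: (1630.4+1058.5)/2 × 6 = 8066.7
  [6.5→8.5]: (1058.5+916.5)/2 × 2 = 1975.0
  Sum = 10871.85 ng/mL·h
IV tail: 916.5/0.072 = 12729.167; AUC_iv,0→∞ = 10871.85 + 12729.167 = 23601.017 ng/mL·h
Trapezoidal AUC_0→14 (buccal film):
  [0→1.5]: (0.0+560.5)/2 × 1.5 = 420.375
  [1.5→4.5]: (560.5+879.6)/2 × 3 = 2160.15
  [4.5→10.5]: (879.6+703.9)/2 × 6 = 4750.5
  [10.5→12.5]: (703.9+617.7)/2 × 2 = 1321.6
  [12.5→14]: (617.7+557.4)/2 × 1.5 = 881.325
  Sum = 9533.95 ng/mL·h
buccal film tail: 557.4/0.072 = 7741.667; AUC_ev,0→∞ = 9533.95 + 7741.667 = 17275.617 ng/mL·h
F = (AUC_ev/D_ev)/(AUC_iv/D_iv) = (17275.617/200)/(23601.017/50) = 86.378085/472.02034 = 0.1830

F = 0.183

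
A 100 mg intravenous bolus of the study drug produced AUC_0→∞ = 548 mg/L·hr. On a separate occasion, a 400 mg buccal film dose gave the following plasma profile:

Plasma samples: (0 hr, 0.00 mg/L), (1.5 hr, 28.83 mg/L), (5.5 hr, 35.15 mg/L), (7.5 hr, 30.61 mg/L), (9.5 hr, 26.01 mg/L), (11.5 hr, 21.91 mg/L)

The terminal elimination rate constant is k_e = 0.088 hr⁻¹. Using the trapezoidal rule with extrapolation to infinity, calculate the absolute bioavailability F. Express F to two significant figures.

Trapezoidal AUC_0→11.5 (buccal film):
  [0→1.5]: (0.00+28.83)/2 × 1.5 = 21.6225
  [1.5→5.5]: (28.83+35.15)/2 × 4 = 127.96
  [5.5→7.5]: (35.15+30.61)/2 × 2 = 65.76
  [7.5→9.5]: (30.61+26.01)/2 × 2 = 56.62
  [9.5→11.5]: (26.01+21.91)/2 × 2 = 47.92
  Sum = 319.8825 mg/L·hr
Tail: C_last/k_e = 21.91/0.088 = 248.977
AUC_0→∞ (buccal film) = 319.8825 + 248.977 = 568.8595 mg/L·hr
F = (AUC_ev/D_ev)/(AUC_iv/D_iv) = (568.8595/400)/(548/100) = 1.42215/5.48 = 0.2595

F = 0.26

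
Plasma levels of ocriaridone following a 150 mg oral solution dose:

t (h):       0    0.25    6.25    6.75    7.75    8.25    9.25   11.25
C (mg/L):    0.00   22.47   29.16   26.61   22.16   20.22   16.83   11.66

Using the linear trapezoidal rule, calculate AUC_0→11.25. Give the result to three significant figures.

AUC = 254 mg/L·h

Trapezoidal AUC_0→11.25:
  [0→0.25]: (0.00+22.47)/2 × 0.25 = 2.80875
  [0.25→6.25]: (22.47+29.16)/2 × 6 = 154.89
  [6.25→6.75]: (29.16+26.61)/2 × 0.5 = 13.9425
  [6.75→7.75]: (26.61+22.16)/2 × 1 = 24.385
  [7.75→8.25]: (22.16+20.22)/2 × 0.5 = 10.595
  [8.25→9.25]: (20.22+16.83)/2 × 1 = 18.525
  [9.25→11.25]: (16.83+11.66)/2 × 2 = 28.49
  Sum = 253.63625 mg/L·h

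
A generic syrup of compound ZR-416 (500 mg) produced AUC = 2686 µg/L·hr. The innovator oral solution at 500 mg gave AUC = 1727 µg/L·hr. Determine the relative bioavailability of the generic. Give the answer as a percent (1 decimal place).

F_rel = (AUC_test/D_test) / (AUC_ref/D_ref)
      = (2686/500) / (1727/500)
      = 5.372 / 3.454 = 1.5553 = 155.53%

F_rel = 155.5%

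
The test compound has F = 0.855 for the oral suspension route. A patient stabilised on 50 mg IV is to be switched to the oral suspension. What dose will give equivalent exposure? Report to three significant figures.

For equal systemic exposure: F × D_ev = D_iv
D_ev = D_iv / F = 50 / 0.855 = 58.4795 mg

D_oral = 58.5 mg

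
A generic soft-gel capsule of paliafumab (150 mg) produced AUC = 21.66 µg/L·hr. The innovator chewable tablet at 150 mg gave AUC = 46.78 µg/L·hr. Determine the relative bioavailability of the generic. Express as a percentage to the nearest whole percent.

F_rel = (AUC_test/D_test) / (AUC_ref/D_ref)
      = (21.66/150) / (46.78/150)
      = 0.1444 / 0.311867 = 0.4630 = 46.30%

F_rel = 46%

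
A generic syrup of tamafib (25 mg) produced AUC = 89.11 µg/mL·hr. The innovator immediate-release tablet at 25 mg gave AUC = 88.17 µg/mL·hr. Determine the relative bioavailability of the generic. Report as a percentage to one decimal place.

F_rel = (AUC_test/D_test) / (AUC_ref/D_ref)
      = (89.11/25) / (88.17/25)
      = 3.5644 / 3.5268 = 1.0107 = 101.07%

F_rel = 101.1%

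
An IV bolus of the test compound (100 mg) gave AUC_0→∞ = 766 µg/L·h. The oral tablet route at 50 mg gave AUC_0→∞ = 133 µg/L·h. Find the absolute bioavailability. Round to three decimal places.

F = 0.347

F = (AUC_ev / D_ev) / (AUC_iv / D_iv)
  = (133/50) / (766/100)
  = 2.66 / 7.66 = 0.3473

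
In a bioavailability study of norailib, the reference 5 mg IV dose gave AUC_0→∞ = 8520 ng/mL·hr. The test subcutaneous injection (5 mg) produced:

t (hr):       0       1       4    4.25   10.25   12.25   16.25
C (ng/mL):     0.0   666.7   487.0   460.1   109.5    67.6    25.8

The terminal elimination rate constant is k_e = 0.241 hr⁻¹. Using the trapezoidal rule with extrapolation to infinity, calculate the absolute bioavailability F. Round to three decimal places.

Trapezoidal AUC_0→16.25 (subcutaneous injection):
  [0→1]: (0.0+666.7)/2 × 1 = 333.35
  [1→4]: (666.7+487.0)/2 × 3 = 1730.55
  [4→4.25]: (487.0+460.1)/2 × 0.25 = 118.3875
  [4.25→10.25]: (460.1+109.5)/2 × 6 = 1708.8
  [10.25→12.25]: (109.5+67.6)/2 × 2 = 177.1
  [12.25→16.25]: (67.6+25.8)/2 × 4 = 186.8
  Sum = 4254.9875 ng/mL·hr
Tail: C_last/k_e = 25.8/0.241 = 107.054
AUC_0→∞ (subcutaneous injection) = 4254.9875 + 107.054 = 4362.0415 ng/mL·hr
F = (AUC_ev/D_ev)/(AUC_iv/D_iv) = (4362.0415/5)/(8520/5) = 872.4083/1704 = 0.5120

F = 0.512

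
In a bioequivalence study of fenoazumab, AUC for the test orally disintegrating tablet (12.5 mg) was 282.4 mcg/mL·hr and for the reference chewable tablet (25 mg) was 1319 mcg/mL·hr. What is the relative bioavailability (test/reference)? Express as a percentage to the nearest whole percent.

F_rel = 43%

F_rel = (AUC_test/D_test) / (AUC_ref/D_ref)
      = (282.4/12.5) / (1319/25)
      = 22.592 / 52.76 = 0.4282 = 42.82%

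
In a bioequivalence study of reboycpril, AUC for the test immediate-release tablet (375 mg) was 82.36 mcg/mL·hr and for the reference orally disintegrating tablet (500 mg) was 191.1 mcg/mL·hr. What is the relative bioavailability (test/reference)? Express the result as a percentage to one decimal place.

F_rel = 57.5%

F_rel = (AUC_test/D_test) / (AUC_ref/D_ref)
      = (82.36/375) / (191.1/500)
      = 0.219627 / 0.3822 = 0.5746 = 57.46%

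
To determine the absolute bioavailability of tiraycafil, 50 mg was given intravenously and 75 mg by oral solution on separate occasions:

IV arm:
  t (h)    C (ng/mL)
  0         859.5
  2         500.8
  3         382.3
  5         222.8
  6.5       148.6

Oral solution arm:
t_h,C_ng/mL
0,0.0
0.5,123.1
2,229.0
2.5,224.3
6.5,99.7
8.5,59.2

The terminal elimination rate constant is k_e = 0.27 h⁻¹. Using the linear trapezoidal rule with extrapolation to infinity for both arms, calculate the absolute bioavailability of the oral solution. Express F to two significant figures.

F = 0.30

Trapezoidal AUC_0→6.5 (IV):
  [0→2]: (859.5+500.8)/2 × 2 = 1360.3
  [2→3]: (500.8+382.3)/2 × 1 = 441.55
  [3→5]: (382.3+222.8)/2 × 2 = 605.1
  [5→6.5]: (222.8+148.6)/2 × 1.5 = 278.55
  Sum = 2685.5 ng/mL·h
IV tail: 148.6/0.27 = 550.370; AUC_iv,0→∞ = 2685.5 + 550.370 = 3235.87 ng/mL·h
Trapezoidal AUC_0→8.5 (oral solution):
  [0→0.5]: (0.0+123.1)/2 × 0.5 = 30.775
  [0.5→2]: (123.1+229.0)/2 × 1.5 = 264.075
  [2→2.5]: (229.0+224.3)/2 × 0.5 = 113.325
  [2.5→6.5]: (224.3+99.7)/2 × 4 = 648.0
  [6.5→8.5]: (99.7+59.2)/2 × 2 = 158.9
  Sum = 1215.075 ng/mL·h
oral solution tail: 59.2/0.27 = 219.259; AUC_ev,0→∞ = 1215.075 + 219.259 = 1434.334 ng/mL·h
F = (AUC_ev/D_ev)/(AUC_iv/D_iv) = (1434.334/75)/(3235.87/50) = 19.1245/64.7174 = 0.2955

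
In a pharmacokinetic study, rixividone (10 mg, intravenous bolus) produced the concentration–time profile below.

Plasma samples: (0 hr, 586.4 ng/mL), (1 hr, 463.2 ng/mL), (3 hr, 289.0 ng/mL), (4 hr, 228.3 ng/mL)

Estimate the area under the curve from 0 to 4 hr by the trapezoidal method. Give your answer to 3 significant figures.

Trapezoidal AUC_0→4:
  [0→1]: (586.4+463.2)/2 × 1 = 524.8
  [1→3]: (463.2+289.0)/2 × 2 = 752.2
  [3→4]: (289.0+228.3)/2 × 1 = 258.65
  Sum = 1535.65 ng/mL·hr

AUC = 1540 ng/mL·hr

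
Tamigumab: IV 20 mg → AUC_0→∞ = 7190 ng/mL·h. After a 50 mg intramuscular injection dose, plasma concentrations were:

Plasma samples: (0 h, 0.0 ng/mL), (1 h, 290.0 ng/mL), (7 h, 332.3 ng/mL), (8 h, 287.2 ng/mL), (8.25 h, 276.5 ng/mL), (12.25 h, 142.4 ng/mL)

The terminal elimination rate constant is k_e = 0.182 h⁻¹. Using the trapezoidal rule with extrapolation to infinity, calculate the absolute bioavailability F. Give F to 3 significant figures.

F = 0.223

Trapezoidal AUC_0→12.25 (intramuscular injection):
  [0→1]: (0.0+290.0)/2 × 1 = 145.0
  [1→7]: (290.0+332.3)/2 × 6 = 1866.9
  [7→8]: (332.3+287.2)/2 × 1 = 309.75
  [8→8.25]: (287.2+276.5)/2 × 0.25 = 70.4625
  [8.25→12.25]: (276.5+142.4)/2 × 4 = 837.8
  Sum = 3229.9125 ng/mL·h
Tail: C_last/k_e = 142.4/0.182 = 782.418
AUC_0→∞ (intramuscular injection) = 3229.9125 + 782.418 = 4012.3305 ng/mL·h
F = (AUC_ev/D_ev)/(AUC_iv/D_iv) = (4012.3305/50)/(7190/20) = 80.24661/359.5 = 0.2232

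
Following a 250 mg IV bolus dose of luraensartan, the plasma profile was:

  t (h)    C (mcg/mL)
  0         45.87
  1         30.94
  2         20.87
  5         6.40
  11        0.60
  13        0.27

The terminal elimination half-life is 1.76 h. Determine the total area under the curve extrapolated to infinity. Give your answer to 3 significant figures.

Trapezoidal AUC_0→13:
  [0→1]: (45.87+30.94)/2 × 1 = 38.405
  [1→2]: (30.94+20.87)/2 × 1 = 25.905
  [2→5]: (20.87+6.40)/2 × 3 = 40.905
  [5→11]: (6.40+0.60)/2 × 6 = 21.0
  [11→13]: (0.60+0.27)/2 × 2 = 0.87
  Sum = 127.085 mcg/mL·h
k_e = ln2 / t½ = 0.693147 / 1.76 = 0.3938 h^-1
Extrapolated tail: C_last / k_e = 0.27 / 0.3938 = 0.686
AUC_0→∞ = 127.085 + 0.686 = 127.771 mcg/mL·h

AUC = 128 mcg/mL·h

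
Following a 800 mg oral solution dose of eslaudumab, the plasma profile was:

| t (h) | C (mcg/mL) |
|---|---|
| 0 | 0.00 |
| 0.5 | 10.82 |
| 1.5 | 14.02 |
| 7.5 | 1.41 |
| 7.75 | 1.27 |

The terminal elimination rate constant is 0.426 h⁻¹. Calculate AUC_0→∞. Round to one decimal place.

AUC = 64.7 mcg/mL·h

Trapezoidal AUC_0→7.75:
  [0→0.5]: (0.00+10.82)/2 × 0.5 = 2.705
  [0.5→1.5]: (10.82+14.02)/2 × 1 = 12.42
  [1.5→7.5]: (14.02+1.41)/2 × 6 = 46.29
  [7.5→7.75]: (1.41+1.27)/2 × 0.25 = 0.335
  Sum = 61.75 mcg/mL·h
Extrapolated tail: C_last / k_e = 1.27 / 0.426 = 2.981
AUC_0→∞ = 61.75 + 2.981 = 64.731 mcg/mL·h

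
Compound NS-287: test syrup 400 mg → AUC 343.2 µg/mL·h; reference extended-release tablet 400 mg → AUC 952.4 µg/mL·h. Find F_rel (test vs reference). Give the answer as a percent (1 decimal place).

F_rel = (AUC_test/D_test) / (AUC_ref/D_ref)
      = (343.2/400) / (952.4/400)
      = 0.858 / 2.381 = 0.3604 = 36.04%

F_rel = 36.0%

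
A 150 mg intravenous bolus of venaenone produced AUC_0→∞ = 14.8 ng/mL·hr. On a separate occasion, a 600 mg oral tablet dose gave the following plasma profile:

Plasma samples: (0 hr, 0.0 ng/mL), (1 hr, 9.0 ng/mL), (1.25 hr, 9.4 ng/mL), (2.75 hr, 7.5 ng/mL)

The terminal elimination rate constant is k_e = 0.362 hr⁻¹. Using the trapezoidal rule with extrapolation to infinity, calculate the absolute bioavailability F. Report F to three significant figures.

F = 0.679

Trapezoidal AUC_0→2.75 (oral tablet):
  [0→1]: (0.0+9.0)/2 × 1 = 4.5
  [1→1.25]: (9.0+9.4)/2 × 0.25 = 2.3
  [1.25→2.75]: (9.4+7.5)/2 × 1.5 = 12.675
  Sum = 19.475 ng/mL·hr
Tail: C_last/k_e = 7.5/0.362 = 20.718
AUC_0→∞ (oral tablet) = 19.475 + 20.718 = 40.193 ng/mL·hr
F = (AUC_ev/D_ev)/(AUC_iv/D_iv) = (40.193/600)/(14.8/150) = 0.0669883/0.0986667 = 0.6789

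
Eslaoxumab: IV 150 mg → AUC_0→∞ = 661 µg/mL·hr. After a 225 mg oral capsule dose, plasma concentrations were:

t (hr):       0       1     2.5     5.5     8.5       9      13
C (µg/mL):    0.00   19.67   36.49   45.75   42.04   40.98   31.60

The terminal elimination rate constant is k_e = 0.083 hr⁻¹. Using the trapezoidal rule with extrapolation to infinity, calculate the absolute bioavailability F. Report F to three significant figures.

Trapezoidal AUC_0→13 (oral capsule):
  [0→1]: (0.00+19.67)/2 × 1 = 9.835
  [1→2.5]: (19.67+36.49)/2 × 1.5 = 42.12
  [2.5→5.5]: (36.49+45.75)/2 × 3 = 123.36
  [5.5→8.5]: (45.75+42.04)/2 × 3 = 131.685
  [8.5→9]: (42.04+40.98)/2 × 0.5 = 20.755
  [9→13]: (40.98+31.60)/2 × 4 = 145.16
  Sum = 472.915 µg/mL·hr
Tail: C_last/k_e = 31.60/0.083 = 380.723
AUC_0→∞ (oral capsule) = 472.915 + 380.723 = 853.638 µg/mL·hr
F = (AUC_ev/D_ev)/(AUC_iv/D_iv) = (853.638/225)/(661/150) = 3.79395/4.40667 = 0.8610

F = 0.861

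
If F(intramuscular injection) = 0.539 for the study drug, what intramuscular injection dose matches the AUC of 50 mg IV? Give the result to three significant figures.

D_intramuscular = 92.8 mg

For equal systemic exposure: F × D_ev = D_iv
D_ev = D_iv / F = 50 / 0.539 = 92.7644 mg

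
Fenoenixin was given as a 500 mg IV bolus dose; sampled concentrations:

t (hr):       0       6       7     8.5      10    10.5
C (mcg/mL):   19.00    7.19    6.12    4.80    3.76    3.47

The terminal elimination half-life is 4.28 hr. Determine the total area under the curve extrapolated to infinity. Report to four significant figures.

Trapezoidal AUC_0→10.5:
  [0→6]: (19.00+7.19)/2 × 6 = 78.57
  [6→7]: (7.19+6.12)/2 × 1 = 6.655
  [7→8.5]: (6.12+4.80)/2 × 1.5 = 8.19
  [8.5→10]: (4.80+3.76)/2 × 1.5 = 6.42
  [10→10.5]: (3.76+3.47)/2 × 0.5 = 1.8075
  Sum = 101.6425 mcg/mL·hr
k_e = ln2 / t½ = 0.693147 / 4.28 = 0.1620 hr^-1
Extrapolated tail: C_last / k_e = 3.47 / 0.162 = 21.420
AUC_0→∞ = 101.6425 + 21.420 = 123.0625 mcg/mL·hr

AUC = 123.1 mcg/mL·hr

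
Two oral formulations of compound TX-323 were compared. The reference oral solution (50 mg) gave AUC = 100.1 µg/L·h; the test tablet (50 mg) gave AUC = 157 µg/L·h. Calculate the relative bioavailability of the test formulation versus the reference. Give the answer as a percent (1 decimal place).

F_rel = 156.8%

F_rel = (AUC_test/D_test) / (AUC_ref/D_ref)
      = (157/50) / (100.1/50)
      = 3.14 / 2.002 = 1.5684 = 156.84%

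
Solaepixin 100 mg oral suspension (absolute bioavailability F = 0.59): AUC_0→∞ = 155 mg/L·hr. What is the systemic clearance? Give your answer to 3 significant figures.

CL = F × Dose / AUC_0→∞
   = 0.59 × 100 / 155 = 0.380645 L/hr

CL = 0.381 L/hr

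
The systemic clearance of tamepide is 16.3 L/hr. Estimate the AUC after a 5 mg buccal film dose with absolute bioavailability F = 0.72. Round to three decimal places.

AUC_0→∞ = F × Dose / CL
        = 0.72 × 5 / 16.3 = 0.220859 mg/L·hr

AUC = 0.221 mg/L·hr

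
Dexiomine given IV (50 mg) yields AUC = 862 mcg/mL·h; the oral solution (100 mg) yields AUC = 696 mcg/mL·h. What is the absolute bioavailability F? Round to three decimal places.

F = (AUC_ev / D_ev) / (AUC_iv / D_iv)
  = (696/100) / (862/50)
  = 6.96 / 17.24 = 0.4037

F = 0.404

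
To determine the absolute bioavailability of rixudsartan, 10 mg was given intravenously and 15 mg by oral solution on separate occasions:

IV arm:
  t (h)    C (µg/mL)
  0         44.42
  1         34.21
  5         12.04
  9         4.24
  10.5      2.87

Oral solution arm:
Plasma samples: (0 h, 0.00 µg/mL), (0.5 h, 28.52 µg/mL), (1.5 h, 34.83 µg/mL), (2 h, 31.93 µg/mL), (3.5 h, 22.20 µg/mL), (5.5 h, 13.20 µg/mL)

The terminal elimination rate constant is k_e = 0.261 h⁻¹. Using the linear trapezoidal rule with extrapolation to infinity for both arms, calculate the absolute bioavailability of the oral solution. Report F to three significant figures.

F = 0.672

Trapezoidal AUC_0→10.5 (IV):
  [0→1]: (44.42+34.21)/2 × 1 = 39.315
  [1→5]: (34.21+12.04)/2 × 4 = 92.5
  [5→9]: (12.04+4.24)/2 × 4 = 32.56
  [9→10.5]: (4.24+2.87)/2 × 1.5 = 5.3325
  Sum = 169.7075 µg/mL·h
IV tail: 2.87/0.261 = 10.996; AUC_iv,0→∞ = 169.7075 + 10.996 = 180.7035 µg/mL·h
Trapezoidal AUC_0→5.5 (oral solution):
  [0→0.5]: (0.00+28.52)/2 × 0.5 = 7.13
  [0.5→1.5]: (28.52+34.83)/2 × 1 = 31.675
  [1.5→2]: (34.83+31.93)/2 × 0.5 = 16.69
  [2→3.5]: (31.93+22.20)/2 × 1.5 = 40.5975
  [3.5→5.5]: (22.20+13.20)/2 × 2 = 35.4
  Sum = 131.4925 µg/mL·h
oral solution tail: 13.20/0.261 = 50.575; AUC_ev,0→∞ = 131.4925 + 50.575 = 182.0675 µg/mL·h
F = (AUC_ev/D_ev)/(AUC_iv/D_iv) = (182.0675/15)/(180.7035/10) = 12.1378/18.07035 = 0.6717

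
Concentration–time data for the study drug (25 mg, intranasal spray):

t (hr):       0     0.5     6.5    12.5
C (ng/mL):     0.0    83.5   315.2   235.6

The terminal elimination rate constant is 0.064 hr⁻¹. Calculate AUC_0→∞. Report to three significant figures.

Trapezoidal AUC_0→12.5:
  [0→0.5]: (0.0+83.5)/2 × 0.5 = 20.875
  [0.5→6.5]: (83.5+315.2)/2 × 6 = 1196.1
  [6.5→12.5]: (315.2+235.6)/2 × 6 = 1652.4
  Sum = 2869.375 ng/mL·hr
Extrapolated tail: C_last / k_e = 235.6 / 0.064 = 3681.250
AUC_0→∞ = 2869.375 + 3681.250 = 6550.625 ng/mL·hr

AUC = 6550 ng/mL·hr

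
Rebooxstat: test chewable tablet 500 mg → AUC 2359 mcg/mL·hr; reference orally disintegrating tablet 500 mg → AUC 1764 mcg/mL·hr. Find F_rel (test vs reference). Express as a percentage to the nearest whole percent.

F_rel = (AUC_test/D_test) / (AUC_ref/D_ref)
      = (2359/500) / (1764/500)
      = 4.718 / 3.528 = 1.3373 = 133.73%

F_rel = 134%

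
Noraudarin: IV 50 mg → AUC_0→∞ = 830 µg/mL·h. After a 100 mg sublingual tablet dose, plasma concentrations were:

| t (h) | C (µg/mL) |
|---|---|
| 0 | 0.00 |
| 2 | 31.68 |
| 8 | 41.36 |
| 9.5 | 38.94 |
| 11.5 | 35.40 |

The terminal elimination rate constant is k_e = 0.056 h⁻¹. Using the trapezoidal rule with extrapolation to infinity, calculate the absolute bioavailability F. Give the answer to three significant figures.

F = 0.613

Trapezoidal AUC_0→11.5 (sublingual tablet):
  [0→2]: (0.00+31.68)/2 × 2 = 31.68
  [2→8]: (31.68+41.36)/2 × 6 = 219.12
  [8→9.5]: (41.36+38.94)/2 × 1.5 = 60.225
  [9.5→11.5]: (38.94+35.40)/2 × 2 = 74.34
  Sum = 385.365 µg/mL·h
Tail: C_last/k_e = 35.40/0.056 = 632.143
AUC_0→∞ (sublingual tablet) = 385.365 + 632.143 = 1017.508 µg/mL·h
F = (AUC_ev/D_ev)/(AUC_iv/D_iv) = (1017.508/100)/(830/50) = 10.17508/16.6 = 0.6130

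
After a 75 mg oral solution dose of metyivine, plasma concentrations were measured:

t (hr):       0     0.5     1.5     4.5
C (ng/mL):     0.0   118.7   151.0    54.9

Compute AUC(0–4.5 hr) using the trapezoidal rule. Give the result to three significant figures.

Trapezoidal AUC_0→4.5:
  [0→0.5]: (0.0+118.7)/2 × 0.5 = 29.675
  [0.5→1.5]: (118.7+151.0)/2 × 1 = 134.85
  [1.5→4.5]: (151.0+54.9)/2 × 3 = 308.85
  Sum = 473.375 ng/mL·hr

AUC = 473 ng/mL·hr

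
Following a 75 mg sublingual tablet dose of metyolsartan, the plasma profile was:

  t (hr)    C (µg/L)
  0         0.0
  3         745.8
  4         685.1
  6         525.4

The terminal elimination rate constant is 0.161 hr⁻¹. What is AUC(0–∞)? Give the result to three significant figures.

AUC = 6310 µg/L·hr

Trapezoidal AUC_0→6:
  [0→3]: (0.0+745.8)/2 × 3 = 1118.7
  [3→4]: (745.8+685.1)/2 × 1 = 715.45
  [4→6]: (685.1+525.4)/2 × 2 = 1210.5
  Sum = 3044.65 µg/L·hr
Extrapolated tail: C_last / k_e = 525.4 / 0.161 = 3263.354
AUC_0→∞ = 3044.65 + 3263.354 = 6308.004 µg/L·hr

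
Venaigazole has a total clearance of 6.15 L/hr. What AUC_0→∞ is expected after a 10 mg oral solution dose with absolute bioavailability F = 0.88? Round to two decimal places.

AUC = 1.43 mg/L·hr

AUC_0→∞ = F × Dose / CL
        = 0.88 × 10 / 6.15 = 1.43089 mg/L·hr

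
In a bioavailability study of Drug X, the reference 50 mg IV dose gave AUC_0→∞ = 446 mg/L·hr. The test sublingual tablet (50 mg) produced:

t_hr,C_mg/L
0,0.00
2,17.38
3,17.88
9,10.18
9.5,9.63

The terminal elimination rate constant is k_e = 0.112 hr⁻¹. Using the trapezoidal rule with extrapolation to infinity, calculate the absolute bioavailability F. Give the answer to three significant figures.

Trapezoidal AUC_0→9.5 (sublingual tablet):
  [0→2]: (0.00+17.38)/2 × 2 = 17.38
  [2→3]: (17.38+17.88)/2 × 1 = 17.63
  [3→9]: (17.88+10.18)/2 × 6 = 84.18
  [9→9.5]: (10.18+9.63)/2 × 0.5 = 4.9525
  Sum = 124.1425 mg/L·hr
Tail: C_last/k_e = 9.63/0.112 = 85.982
AUC_0→∞ (sublingual tablet) = 124.1425 + 85.982 = 210.1245 mg/L·hr
F = (AUC_ev/D_ev)/(AUC_iv/D_iv) = (210.1245/50)/(446/50) = 4.20249/8.92 = 0.4711

F = 0.471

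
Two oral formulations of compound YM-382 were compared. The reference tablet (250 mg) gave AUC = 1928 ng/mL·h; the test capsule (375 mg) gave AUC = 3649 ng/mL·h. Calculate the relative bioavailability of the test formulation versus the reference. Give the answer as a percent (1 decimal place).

F_rel = (AUC_test/D_test) / (AUC_ref/D_ref)
      = (3649/375) / (1928/250)
      = 9.73067 / 7.712 = 1.2618 = 126.18%

F_rel = 126.2%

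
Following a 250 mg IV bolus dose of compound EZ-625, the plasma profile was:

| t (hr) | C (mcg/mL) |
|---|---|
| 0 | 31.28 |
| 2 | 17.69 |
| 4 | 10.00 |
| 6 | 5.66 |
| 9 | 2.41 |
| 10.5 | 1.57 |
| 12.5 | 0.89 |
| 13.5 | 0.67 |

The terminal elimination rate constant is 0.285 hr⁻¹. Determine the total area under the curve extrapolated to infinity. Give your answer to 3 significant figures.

AUC = 113 mcg/mL·hr

Trapezoidal AUC_0→13.5:
  [0→2]: (31.28+17.69)/2 × 2 = 48.97
  [2→4]: (17.69+10.00)/2 × 2 = 27.69
  [4→6]: (10.00+5.66)/2 × 2 = 15.66
  [6→9]: (5.66+2.41)/2 × 3 = 12.105
  [9→10.5]: (2.41+1.57)/2 × 1.5 = 2.985
  [10.5→12.5]: (1.57+0.89)/2 × 2 = 2.46
  [12.5→13.5]: (0.89+0.67)/2 × 1 = 0.78
  Sum = 110.65 mcg/mL·hr
Extrapolated tail: C_last / k_e = 0.67 / 0.285 = 2.351
AUC_0→∞ = 110.65 + 2.351 = 113.001 mcg/mL·hr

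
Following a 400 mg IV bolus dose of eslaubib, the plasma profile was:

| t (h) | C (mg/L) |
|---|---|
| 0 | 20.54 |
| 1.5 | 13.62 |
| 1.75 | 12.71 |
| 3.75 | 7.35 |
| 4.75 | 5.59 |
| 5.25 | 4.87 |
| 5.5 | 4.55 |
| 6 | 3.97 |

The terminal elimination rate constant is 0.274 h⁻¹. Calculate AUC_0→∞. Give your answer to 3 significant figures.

AUC = 75.9 mg/L·h

Trapezoidal AUC_0→6:
  [0→1.5]: (20.54+13.62)/2 × 1.5 = 25.62
  [1.5→1.75]: (13.62+12.71)/2 × 0.25 = 3.29125
  [1.75→3.75]: (12.71+7.35)/2 × 2 = 20.06
  [3.75→4.75]: (7.35+5.59)/2 × 1 = 6.47
  [4.75→5.25]: (5.59+4.87)/2 × 0.5 = 2.615
  [5.25→5.5]: (4.87+4.55)/2 × 0.25 = 1.1775
  [5.5→6]: (4.55+3.97)/2 × 0.5 = 2.13
  Sum = 61.36375 mg/L·h
Extrapolated tail: C_last / k_e = 3.97 / 0.274 = 14.489
AUC_0→∞ = 61.36375 + 14.489 = 75.85275 mg/L·h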